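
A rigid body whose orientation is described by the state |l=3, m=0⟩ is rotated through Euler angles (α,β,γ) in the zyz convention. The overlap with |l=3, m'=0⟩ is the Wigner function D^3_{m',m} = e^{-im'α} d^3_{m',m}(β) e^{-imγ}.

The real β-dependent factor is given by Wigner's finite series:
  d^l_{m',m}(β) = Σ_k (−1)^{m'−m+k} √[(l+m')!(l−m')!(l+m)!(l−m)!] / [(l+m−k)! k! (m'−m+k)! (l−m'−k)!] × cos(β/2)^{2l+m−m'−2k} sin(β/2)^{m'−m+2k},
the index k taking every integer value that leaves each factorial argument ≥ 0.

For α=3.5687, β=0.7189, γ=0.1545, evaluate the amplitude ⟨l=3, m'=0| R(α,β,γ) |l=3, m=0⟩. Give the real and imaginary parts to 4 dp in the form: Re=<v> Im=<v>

Re=-0.0634 Im=0.0000

D^3_{0,0}(3.5687,0.7189,0.1545) = e^{-i·0·3.5687}·d^3_{0,0}(0.7189)·e^{-i·0·0.1545}. Compute d first:
Half-angle: c=0.936090, s=0.351759. N=√(6·6·6·6)=36.000000
k∈{0,1,2,3} keeps every argument non-negative
  k=0: (−1)^0·36.0000/(36)·0.9361^6·0.3518^0 = +0.672832
  k=1: (−1)^1·36.0000/(4)·0.9361^4·0.3518^2 = -0.855077
  k=2: (−1)^2·36.0000/(4)·0.9361^2·0.3518^4 = +0.120743
  k=3: (−1)^3·36.0000/(36)·0.9361^0·0.3518^6 = -0.001894
d^3_{0,0}(0.7189) = +0.672832 -0.855077 +0.120743 -0.001894 = -0.063396
Phases: e^{-i·(0)·3.5687}=+1.000000+0.000000i, e^{-i·(0)·0.1545}=+1.000000+0.000000i ⇒ D=-0.063396+0.000000i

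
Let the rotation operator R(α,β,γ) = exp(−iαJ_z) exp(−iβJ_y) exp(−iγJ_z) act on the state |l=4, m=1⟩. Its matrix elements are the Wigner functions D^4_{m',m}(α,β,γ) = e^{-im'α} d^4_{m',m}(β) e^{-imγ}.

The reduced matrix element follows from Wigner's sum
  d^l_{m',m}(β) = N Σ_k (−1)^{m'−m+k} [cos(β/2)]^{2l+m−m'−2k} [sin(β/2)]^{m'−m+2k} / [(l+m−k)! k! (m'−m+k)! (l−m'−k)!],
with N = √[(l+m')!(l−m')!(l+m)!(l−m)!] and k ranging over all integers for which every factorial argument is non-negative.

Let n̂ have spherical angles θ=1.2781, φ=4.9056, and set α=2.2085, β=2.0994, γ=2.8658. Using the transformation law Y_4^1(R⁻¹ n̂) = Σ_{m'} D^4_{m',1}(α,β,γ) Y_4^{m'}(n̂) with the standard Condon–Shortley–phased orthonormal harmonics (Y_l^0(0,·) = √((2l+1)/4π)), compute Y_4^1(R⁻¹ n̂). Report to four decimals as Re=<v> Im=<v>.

Need the full column D^4_{m',1} for m'=−4..4 at α=2.2085, β=2.0994, γ=2.8658.
cos(β/2)=0.497831, sin(β/2)=0.867274
d^4_{-4,1}: single k=5 term ⇒ +0.453025;  D = +0.430736-0.140348i
d^4_{-3,1}: k∈[4..5] ⇒ +0.459698 -0.837090 = -0.377392;  D = +0.307566+0.218696i
d^4_{-2,1}: k∈[3..5] ⇒ +0.282095 -1.284204 +0.779493 = -0.222617;  D = -0.004362-0.222574i
d^4_{-1,1}: k∈[2..5] ⇒ +0.114500 -1.042497 +1.581952 -0.320074 = +0.333881;  D = +0.264315-0.203995i
d^4_{0,1}: k∈[1..4] ⇒ +0.029393 -0.535237 +1.624404 -0.821658 = +0.296903;  D = -0.285683-0.080849i
d^4_{1,1}: k∈[0..3] ⇒ +0.003773 -0.171750 +1.042497 -1.054635 = -0.180114;  D = -0.063772-0.168447i
d^4_{2,1}: k∈[0..2] ⇒ -0.027885 +0.423142 -0.856136 = -0.460879;  D = -0.249164+0.387721i
d^4_{3,1}: k∈[0..1] ⇒ +0.090882 -0.459698 = -0.368817;  D = +0.368001-0.024516i
d^4_{4,1}: single k=0 term ⇒ -0.149270;  D = -0.096644-0.113761i
Y_4^{m'}(θ=1.2781,φ=4.9056) and Σ D·Y over m':
  (+0.4307-0.1403i)·(+0.2663-0.2597i)  (+0.3076+0.2187i)·(-0.1736-0.2652i)  (-0.0044-0.2226i)·(+0.1185-0.0482i)  (+0.2643-0.2040i)·(-0.0607-0.3100i)  (-0.2857-0.0808i)·(+0.0788+0.0000i)  (-0.0638-0.1684i)·(+0.0607-0.3100i)  (-0.2492+0.3877i)·(+0.1185+0.0482i)  (+0.3680-0.0245i)·(+0.1736-0.2652i)  (-0.0966-0.1138i)·(+0.2663+0.2597i)
Y_4^1(R⁻¹ n̂) = -0.073321-0.484632i

Re=-0.0733 Im=-0.4846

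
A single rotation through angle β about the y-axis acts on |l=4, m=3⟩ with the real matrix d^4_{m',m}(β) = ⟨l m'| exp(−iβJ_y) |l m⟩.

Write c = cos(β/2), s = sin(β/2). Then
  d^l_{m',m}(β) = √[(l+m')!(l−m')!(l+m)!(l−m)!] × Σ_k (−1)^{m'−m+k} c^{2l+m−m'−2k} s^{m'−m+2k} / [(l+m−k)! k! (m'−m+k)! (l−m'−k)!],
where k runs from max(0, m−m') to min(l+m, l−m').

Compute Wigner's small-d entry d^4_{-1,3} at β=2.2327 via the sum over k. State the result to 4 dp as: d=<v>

d^4_{-1,3}(β=2.2327) via Wigner's sum:
c=cos(2.2327/2)=0.438965, s=sin(2.2327/2)=0.898504; N=√[6·120·5040·1]=1904.940944
k∈{4,5} keeps every argument non-negative
  k=4: (−1)^0·1904.9409/(144)·0.4390^4·0.8985^4 = +0.320124
  k=5: (−1)^1·1904.9409/(240)·0.4390^2·0.8985^6 = -0.804731
d^4_{-1,3}(2.2327) = +0.320124 -0.804731 = -0.484606

d=-0.4846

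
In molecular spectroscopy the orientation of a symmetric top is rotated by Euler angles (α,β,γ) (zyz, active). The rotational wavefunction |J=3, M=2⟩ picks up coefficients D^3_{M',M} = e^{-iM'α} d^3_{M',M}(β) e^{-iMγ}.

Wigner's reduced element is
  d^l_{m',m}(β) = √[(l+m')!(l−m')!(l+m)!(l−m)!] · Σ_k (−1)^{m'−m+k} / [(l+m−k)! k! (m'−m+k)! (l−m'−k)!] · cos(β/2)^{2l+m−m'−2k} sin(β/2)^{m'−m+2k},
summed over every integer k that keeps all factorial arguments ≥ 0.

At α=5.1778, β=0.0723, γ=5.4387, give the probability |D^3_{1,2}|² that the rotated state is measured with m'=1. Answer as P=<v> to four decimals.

P=0.0129

D^3_{1,2}(5.1778,0.0723,5.4387) = e^{-i·1·5.1778}·d^3_{1,2}(0.0723)·e^{-i·2·5.4387}. Compute d first:
c=cos(0.0723/2)=0.999347, s=sin(0.0723/2)=0.036142; N=√[24·2·120·1]=75.894664
Admissible k: 1..2 (factorial args all ≥0)
  k=1: (−1)^0·75.8947/(24)·0.9993^5·0.0361^1 = +0.113919
  k=2: (−1)^1·75.8947/(12)·0.9993^3·0.0361^3 = -0.000298
d^3_{1,2}(0.0723) = +0.113919 -0.000298 = +0.113621
|D^3_{1,2}|² = |d^3_{1,2}(β)|² = (+0.113621)² = 0.012910 (the z-rotation phases have unit modulus)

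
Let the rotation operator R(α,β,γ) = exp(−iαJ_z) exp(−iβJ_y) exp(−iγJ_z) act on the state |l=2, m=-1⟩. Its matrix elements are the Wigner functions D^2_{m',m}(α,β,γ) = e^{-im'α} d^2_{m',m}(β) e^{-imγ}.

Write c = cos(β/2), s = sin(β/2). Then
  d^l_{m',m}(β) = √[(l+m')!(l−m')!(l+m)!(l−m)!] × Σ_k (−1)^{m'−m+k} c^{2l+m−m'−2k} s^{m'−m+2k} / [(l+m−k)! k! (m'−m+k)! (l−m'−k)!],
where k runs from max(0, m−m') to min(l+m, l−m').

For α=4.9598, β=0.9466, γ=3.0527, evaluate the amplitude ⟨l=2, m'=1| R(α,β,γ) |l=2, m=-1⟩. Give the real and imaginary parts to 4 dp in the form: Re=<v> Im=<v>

Re=-0.1487 Im=-0.4254

Split into d^2_{1,-1}(β=0.9466) × two z-phases.
c=cos(0.9466/2)=0.890069, s=sin(0.9466/2)=0.455826; N=√[6·1·1·6]=6.000000
The bounds max(0,m−m')=0 and min(l+m,l−m')=1 give 2 terms
  k=0: (−1)^2·6.0000/(2)·0.8901^2·0.4558^2 = +0.493818
  k=1: (−1)^3·6.0000/(6)·0.8901^0·0.4558^4 = -0.043171
d^2_{1,-1}(0.9466) = +0.493818 -0.043171 = +0.450646
D = (+0.244895+0.969550i)·(+0.450646)·(-0.996052+0.088776i) = -0.148713-0.425402i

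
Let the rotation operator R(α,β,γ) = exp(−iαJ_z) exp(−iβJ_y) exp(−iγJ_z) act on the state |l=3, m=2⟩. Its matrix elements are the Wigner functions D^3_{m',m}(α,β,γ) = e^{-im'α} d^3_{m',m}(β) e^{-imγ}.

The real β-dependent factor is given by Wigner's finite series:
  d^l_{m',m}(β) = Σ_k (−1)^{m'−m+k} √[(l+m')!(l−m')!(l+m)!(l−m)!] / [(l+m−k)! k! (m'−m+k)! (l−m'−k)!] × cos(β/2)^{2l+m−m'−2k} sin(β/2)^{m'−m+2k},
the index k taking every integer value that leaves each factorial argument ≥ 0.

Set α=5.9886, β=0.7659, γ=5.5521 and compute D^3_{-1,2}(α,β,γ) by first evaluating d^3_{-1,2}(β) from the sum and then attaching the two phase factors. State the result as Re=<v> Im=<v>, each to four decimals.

Re=0.0949 Im=0.2226

D^3_{-1,2}(5.9886,0.7659,5.5521) = e^{-i·-1·5.9886}·d^3_{-1,2}(0.7659)·e^{-i·2·5.5521}. Compute d first:
Half-angle: c=0.927566, s=0.373658. N=√(2·24·120·1)=75.894664
The bounds max(0,m−m')=3 and min(l+m,l−m')=4 give 2 terms
  k=3: (−1)^0·75.8947/(12)·0.9276^3·0.3737^3 = +0.263323
  k=4: (−1)^1·75.8947/(24)·0.9276^1·0.3737^5 = -0.021366
d^3_{-1,2}(0.7659) = +0.263323 -0.021366 = +0.241958
D = (+0.956923-0.290343i)·(+0.241958)·(+0.108412+0.994106i) = +0.094938+0.222554i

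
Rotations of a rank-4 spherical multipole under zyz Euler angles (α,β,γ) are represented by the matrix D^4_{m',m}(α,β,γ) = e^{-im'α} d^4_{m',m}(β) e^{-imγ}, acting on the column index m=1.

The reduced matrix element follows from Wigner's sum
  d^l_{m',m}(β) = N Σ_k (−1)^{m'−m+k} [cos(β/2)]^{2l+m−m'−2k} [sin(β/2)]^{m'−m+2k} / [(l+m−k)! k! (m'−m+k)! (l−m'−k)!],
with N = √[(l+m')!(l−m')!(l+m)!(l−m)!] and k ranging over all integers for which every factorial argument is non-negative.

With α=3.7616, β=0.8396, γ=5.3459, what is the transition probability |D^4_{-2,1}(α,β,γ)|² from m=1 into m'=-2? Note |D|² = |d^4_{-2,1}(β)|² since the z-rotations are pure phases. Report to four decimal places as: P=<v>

Split into d^4_{-2,1}(β=0.8396) × two z-phases.
With c≡cos(β/2)=0.913170 and s≡sin(β/2)=0.407578, N=[2·720·120·6]^{1/2}=1018.233765
k∈{3,4,5} keeps every argument non-negative
  k=3: (−1)^0·1018.2338/(72)·0.9132^5·0.4076^3 = +0.608003
  k=4: (−1)^1·1018.2338/(48)·0.9132^3·0.4076^5 = -0.181683
  k=5: (−1)^2·1018.2338/(240)·0.9132^1·0.4076^7 = +0.007239
d^4_{-2,1}(0.8396) = +0.608003 -0.181683 +0.007239 = +0.433559
|D^4_{-2,1}|² = |d^4_{-2,1}(β)|² = (+0.433559)² = 0.187973 (the z-rotation phases have unit modulus)

P=0.1880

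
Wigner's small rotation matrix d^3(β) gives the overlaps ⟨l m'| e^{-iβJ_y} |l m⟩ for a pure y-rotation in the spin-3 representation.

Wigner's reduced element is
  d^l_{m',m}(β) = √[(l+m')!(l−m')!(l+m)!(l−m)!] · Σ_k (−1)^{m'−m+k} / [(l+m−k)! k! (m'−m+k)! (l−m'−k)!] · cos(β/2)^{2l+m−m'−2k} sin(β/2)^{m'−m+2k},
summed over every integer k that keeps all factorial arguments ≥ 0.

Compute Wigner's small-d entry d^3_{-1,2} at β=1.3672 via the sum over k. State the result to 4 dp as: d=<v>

d^3_{-1,2}(β=1.3672) via Wigner's sum:
With c≡cos(β/2)=0.775304 and s≡sin(β/2)=0.631588, N=[2·24·120·1]^{1/2}=75.894664
The bounds max(0,m−m')=3 and min(l+m,l−m')=4 give 2 terms
  k=3: (−1)^0·75.8947/(12)·0.7753^3·0.6316^3 = +0.742588
  k=4: (−1)^1·75.8947/(24)·0.7753^1·0.6316^5 = -0.246401
d^3_{-1,2}(1.3672) = +0.742588 -0.246401 = +0.496188

d=0.4962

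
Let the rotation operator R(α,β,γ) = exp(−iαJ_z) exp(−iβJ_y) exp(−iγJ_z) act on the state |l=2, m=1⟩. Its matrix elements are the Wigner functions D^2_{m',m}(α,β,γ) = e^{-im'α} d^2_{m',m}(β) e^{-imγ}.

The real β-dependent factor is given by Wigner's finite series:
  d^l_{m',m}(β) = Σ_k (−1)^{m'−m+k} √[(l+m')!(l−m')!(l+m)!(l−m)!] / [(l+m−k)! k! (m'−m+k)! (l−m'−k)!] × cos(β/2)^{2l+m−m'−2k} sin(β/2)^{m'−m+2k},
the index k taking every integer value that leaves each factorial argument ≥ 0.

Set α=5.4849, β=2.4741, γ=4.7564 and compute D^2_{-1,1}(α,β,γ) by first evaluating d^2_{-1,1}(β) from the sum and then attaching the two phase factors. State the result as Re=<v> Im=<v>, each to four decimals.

Re=-0.3802 Im=-0.3392

Split into d^2_{-1,1}(β=2.4741) × two z-phases.
Half-angle: c=0.327585, s=0.944822. N=√(1·6·6·1)=6.000000
Admissible k: 2..3 (factorial args all ≥0)
  k=2: (−1)^0·6.0000/(2)·0.3276^2·0.9448^2 = +0.287388
  k=3: (−1)^1·6.0000/(6)·0.3276^0·0.9448^4 = -0.796892
d^2_{-1,1}(2.4741) = +0.287388 -0.796892 = -0.509504
D = (+0.697936-0.716160i)·(-0.509504)·(+0.043997+0.999032i) = -0.380179-0.339203i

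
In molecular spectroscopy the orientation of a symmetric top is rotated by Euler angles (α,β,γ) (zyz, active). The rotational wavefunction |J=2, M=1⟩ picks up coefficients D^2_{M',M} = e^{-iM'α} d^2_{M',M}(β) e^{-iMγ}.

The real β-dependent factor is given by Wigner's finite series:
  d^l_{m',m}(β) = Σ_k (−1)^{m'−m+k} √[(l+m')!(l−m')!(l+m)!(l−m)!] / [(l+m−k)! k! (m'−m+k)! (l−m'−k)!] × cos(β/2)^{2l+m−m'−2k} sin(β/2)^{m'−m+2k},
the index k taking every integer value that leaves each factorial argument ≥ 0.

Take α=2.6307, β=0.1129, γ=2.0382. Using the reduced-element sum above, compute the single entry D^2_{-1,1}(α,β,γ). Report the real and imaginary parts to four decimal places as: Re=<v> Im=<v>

Split into d^2_{-1,1}(β=0.1129) × two z-phases.
Half-angle: c=0.998407, s=0.056420. N=√(1·6·6·1)=6.000000
k: max(0,(1)−(-1))=2 … min(2+(1),2−(-1))=3
  k=2: (−1)^0·6.0000/(2)·0.9984^2·0.0564^2 = +0.009519
  k=3: (−1)^1·6.0000/(6)·0.9984^0·0.0564^4 = -0.000010
d^2_{-1,1}(0.1129) = +0.009519 -0.000010 = +0.009509
Attach z-rotation phases: D = e^{-i(-1)(2.6307)}·(+0.009509)·e^{-i(1)(2.0382)} = +0.007888+0.005310i

Re=0.0079 Im=0.0053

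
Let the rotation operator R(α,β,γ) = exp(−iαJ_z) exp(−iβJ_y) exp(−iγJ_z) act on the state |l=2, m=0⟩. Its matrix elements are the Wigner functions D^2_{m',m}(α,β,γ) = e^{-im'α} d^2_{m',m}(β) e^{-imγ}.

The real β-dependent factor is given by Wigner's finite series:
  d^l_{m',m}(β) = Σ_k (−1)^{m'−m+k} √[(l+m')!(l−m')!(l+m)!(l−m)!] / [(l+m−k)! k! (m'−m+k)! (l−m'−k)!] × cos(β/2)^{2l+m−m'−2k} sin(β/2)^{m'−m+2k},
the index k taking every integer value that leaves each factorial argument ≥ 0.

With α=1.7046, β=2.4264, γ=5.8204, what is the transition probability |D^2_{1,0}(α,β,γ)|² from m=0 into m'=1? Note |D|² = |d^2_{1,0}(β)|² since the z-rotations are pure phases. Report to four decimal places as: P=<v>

Split into d^2_{1,0}(β=2.4264) × two z-phases.
Half-angle: c=0.350024, s=0.936741. N=√(6·1·2·2)=4.898979
The bounds max(0,m−m')=0 and min(l+m,l−m')=1 give 2 terms
  k=0: (−1)^1·4.8990/(2)·0.3500^3·0.9367^1 = -0.098398
  k=1: (−1)^2·4.8990/(2)·0.3500^1·0.9367^3 = +0.704744
d^2_{1,0}(2.4264) = -0.098398 +0.704744 = +0.606346
|D^2_{1,0}|² = |d^2_{1,0}(β)|² = (+0.606346)² = 0.367655 (the z-rotation phases have unit modulus)

P=0.3677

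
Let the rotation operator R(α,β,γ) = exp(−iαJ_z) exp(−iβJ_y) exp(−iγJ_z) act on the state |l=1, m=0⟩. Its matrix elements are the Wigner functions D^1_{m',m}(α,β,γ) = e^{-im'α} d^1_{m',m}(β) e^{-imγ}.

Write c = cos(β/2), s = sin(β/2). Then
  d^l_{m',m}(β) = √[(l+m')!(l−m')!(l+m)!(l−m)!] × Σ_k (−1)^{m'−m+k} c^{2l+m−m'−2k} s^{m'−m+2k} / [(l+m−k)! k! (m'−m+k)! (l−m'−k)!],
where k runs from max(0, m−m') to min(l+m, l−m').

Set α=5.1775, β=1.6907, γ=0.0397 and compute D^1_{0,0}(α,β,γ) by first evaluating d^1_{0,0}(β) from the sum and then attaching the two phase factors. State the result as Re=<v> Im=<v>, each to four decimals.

First d^1_{0,0}(β=1.6907), then the phase factors e^{-i(0)α} and e^{-i(0)γ}:
With c≡cos(β/2)=0.663469 and s≡sin(β/2)=0.748203, N=[1·1·1·1]^{1/2}=1.000000
The bounds max(0,m−m')=0 and min(l+m,l−m')=1 give 2 terms
  k=0: (−1)^0·1.0000/(1)·0.6635^2·0.7482^0 = +0.440192
  k=1: (−1)^1·1.0000/(1)·0.6635^0·0.7482^2 = -0.559808
d^1_{0,0}(1.6907) = +0.440192 -0.559808 = -0.119617
Phases: e^{-i·(0)·5.1775}=+1.000000+0.000000i, e^{-i·(0)·0.0397}=+1.000000+0.000000i ⇒ D=-0.119617+0.000000i

Re=-0.1196 Im=0.0000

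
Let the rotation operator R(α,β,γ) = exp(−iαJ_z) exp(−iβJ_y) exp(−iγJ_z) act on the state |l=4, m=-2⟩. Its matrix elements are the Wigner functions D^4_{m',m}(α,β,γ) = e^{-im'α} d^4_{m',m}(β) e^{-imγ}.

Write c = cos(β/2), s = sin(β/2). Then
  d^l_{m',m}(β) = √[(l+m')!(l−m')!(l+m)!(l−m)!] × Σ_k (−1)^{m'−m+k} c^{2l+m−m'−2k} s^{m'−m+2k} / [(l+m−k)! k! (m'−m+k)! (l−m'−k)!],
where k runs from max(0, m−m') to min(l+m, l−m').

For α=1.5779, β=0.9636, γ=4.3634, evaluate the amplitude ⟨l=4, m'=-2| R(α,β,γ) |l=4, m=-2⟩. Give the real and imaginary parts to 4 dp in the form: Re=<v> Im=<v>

First d^4_{-2,-2}(β=0.9636), then the phase factors e^{-i(-2)α} and e^{-i(-2)γ}:
c=cos(0.9636/2)=0.886162, s=sin(0.9636/2)=0.463375; N=√[2·720·2·720]=1440.000000
k∈{0,1,2} keeps every argument non-negative
  k=0: (−1)^0·1440.0000/(1440)·0.8862^8·0.4634^0 = +0.380282
  k=1: (−1)^1·1440.0000/(120)·0.8862^6·0.4634^2 = -1.247746
  k=2: (−1)^2·1440.0000/(96)·0.8862^4·0.4634^4 = +0.426457
d^4_{-2,-2}(0.9636) = +0.380282 -1.247746 +0.426457 = -0.441007
Attach z-rotation phases: D = e^{-i(-2)(1.5779)}·(-0.441007)·e^{-i(-2)(4.3634)} = -0.341867+0.278593i

Re=-0.3419 Im=0.2786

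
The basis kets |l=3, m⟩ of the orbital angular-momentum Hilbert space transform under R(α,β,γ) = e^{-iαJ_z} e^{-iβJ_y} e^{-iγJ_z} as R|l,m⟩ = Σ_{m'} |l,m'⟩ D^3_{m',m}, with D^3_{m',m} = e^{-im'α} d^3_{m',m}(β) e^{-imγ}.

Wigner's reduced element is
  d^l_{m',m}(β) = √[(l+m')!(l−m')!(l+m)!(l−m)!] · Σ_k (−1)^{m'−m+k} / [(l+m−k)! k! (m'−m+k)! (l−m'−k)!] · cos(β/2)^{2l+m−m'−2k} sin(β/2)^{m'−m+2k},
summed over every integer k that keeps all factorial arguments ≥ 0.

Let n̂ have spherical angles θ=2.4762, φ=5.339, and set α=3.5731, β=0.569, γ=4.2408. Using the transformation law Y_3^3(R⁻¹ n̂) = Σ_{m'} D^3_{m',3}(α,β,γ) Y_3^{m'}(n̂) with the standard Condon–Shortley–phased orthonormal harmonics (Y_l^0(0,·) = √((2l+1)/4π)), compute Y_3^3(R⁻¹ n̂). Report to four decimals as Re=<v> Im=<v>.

Re=0.1347 Im=-0.0074

Need the full column D^3_{m',3} for m'=−3..3 at α=3.5731, β=0.569, γ=4.2408.
cos(β/2)=0.959802, sin(β/2)=0.280678
d^3_{-3,3}: single k=6 term ⇒ +0.000489;  D = -0.000205-0.000444i
d^3_{-2,3}: single k=5 term ⇒ +0.004095;  D = +0.003114+0.002660i
d^3_{-1,3}: single k=4 term ⇒ +0.022143;  D = -0.021308-0.006023i
d^3_{0,3}: single k=3 term ⇒ +0.087435;  D = +0.086372-0.013587i
d^3_{1,3}: single k=2 term ⇒ +0.258933;  D = -0.215512+0.143530i
d^3_{2,3}: single k=1 term ⇒ +0.560005;  D = +0.293544-0.476904i
d^3_{3,3}: single k=0 term ⇒ +0.781790;  D = -0.093780+0.776145i
Y_3^{m'}(θ=2.4762,φ=5.339) and Σ D·Y over m':
  (-0.0002-0.0004i)·(-0.0935+0.0299i)  (+0.0031+0.0027i)·(+0.0957-0.2911i)  (-0.0213-0.0060i)·(+0.2450+0.3385i)  (+0.0864-0.0136i)·(-0.0277+0.0000i)  (-0.2155+0.1435i)·(-0.2450+0.3385i)  (+0.2935-0.4769i)·(+0.0957+0.2911i)  (-0.0938+0.7761i)·(+0.0935+0.0299i)
Y_3^3(R⁻¹ n̂) = +0.134730-0.007435i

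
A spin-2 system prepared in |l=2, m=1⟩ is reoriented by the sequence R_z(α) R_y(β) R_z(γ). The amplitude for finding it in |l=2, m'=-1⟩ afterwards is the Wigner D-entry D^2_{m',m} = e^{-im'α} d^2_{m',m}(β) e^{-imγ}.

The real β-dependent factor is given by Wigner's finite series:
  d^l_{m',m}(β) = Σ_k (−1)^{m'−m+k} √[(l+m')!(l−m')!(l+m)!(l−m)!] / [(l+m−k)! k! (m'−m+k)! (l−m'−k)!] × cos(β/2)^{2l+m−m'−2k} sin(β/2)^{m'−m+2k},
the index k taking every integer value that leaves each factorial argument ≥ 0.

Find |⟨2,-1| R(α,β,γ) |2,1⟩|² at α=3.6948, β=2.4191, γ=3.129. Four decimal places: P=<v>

P=0.1917

First d^2_{-1,1}(β=2.4191), then the phase factors e^{-i(-1)α} and e^{-i(1)γ}:
c=cos(2.4191/2)=0.353440, s=sin(2.4191/2)=0.935457; N=√[1·6·6·1]=6.000000
The bounds max(0,m−m')=2 and min(l+m,l−m')=3 give 2 terms
  k=2: (−1)^0·6.0000/(2)·0.3534^2·0.9355^2 = +0.327945
  k=3: (−1)^1·6.0000/(6)·0.3534^0·0.9355^4 = -0.765765
d^2_{-1,1}(2.4191) = +0.327945 -0.765765 = -0.437820
|D^2_{-1,1}|² = |d^2_{-1,1}(β)|² = (-0.437820)² = 0.191686 (the z-rotation phases have unit modulus)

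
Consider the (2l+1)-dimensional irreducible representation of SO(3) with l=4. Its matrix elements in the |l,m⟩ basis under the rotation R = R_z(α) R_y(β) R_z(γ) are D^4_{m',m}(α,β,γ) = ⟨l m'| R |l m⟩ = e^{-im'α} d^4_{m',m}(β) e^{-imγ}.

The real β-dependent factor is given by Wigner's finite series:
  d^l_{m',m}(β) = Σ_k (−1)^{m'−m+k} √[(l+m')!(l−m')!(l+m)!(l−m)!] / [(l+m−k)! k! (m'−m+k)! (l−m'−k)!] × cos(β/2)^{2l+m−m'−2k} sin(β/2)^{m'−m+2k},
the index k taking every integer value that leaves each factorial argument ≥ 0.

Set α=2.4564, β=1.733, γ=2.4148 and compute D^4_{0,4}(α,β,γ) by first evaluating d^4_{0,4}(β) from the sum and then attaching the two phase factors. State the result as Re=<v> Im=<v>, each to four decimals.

Re=-0.4824 Im=0.1152

Split into d^4_{0,4}(β=1.733) × two z-phases.
With c≡cos(β/2)=0.647498 and s≡sin(β/2)=0.762067, N=[24·24·40320·1]^{1/2}=4819.161753
k∈{4} keeps every argument non-negative
  k=4: (−1)^0·4819.1618/(576)·0.6475^4·0.7621^4 = +0.495993
d^4_{0,4}(1.733) = +0.495993
Phases: e^{-i·(0)·2.4564}=+1.000000+0.000000i, e^{-i·(4)·2.4148}=-0.972649+0.232281i ⇒ D=-0.482427+0.115210i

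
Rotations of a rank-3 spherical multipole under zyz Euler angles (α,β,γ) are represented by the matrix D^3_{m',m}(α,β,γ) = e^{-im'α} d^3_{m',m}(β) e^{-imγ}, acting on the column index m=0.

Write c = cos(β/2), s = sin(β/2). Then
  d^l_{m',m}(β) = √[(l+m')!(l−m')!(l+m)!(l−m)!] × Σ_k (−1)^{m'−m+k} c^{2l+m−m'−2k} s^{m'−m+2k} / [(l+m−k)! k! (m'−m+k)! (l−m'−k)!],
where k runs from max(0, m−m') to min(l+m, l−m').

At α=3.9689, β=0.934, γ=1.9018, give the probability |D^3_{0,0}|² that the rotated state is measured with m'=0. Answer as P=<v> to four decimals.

P=0.1342

First d^3_{0,0}(β=0.934), then the phase factors e^{-i(0)α} and e^{-i(0)γ}:
Half-angle: c=0.892923, s=0.450210. N=√(6·6·6·6)=36.000000
k∈{0,1,2,3} keeps every argument non-negative
  k=0: (−1)^0·36.0000/(36)·0.8929^6·0.4502^0 = +0.506855
  k=1: (−1)^1·36.0000/(4)·0.8929^4·0.4502^2 = -1.159652
  k=2: (−1)^2·36.0000/(4)·0.8929^2·0.4502^4 = +0.294801
  k=3: (−1)^3·36.0000/(36)·0.8929^0·0.4502^6 = -0.008327
d^3_{0,0}(0.934) = +0.506855 -1.159652 +0.294801 -0.008327 = -0.366323
|D^3_{0,0}|² = |d^3_{0,0}(β)|² = (-0.366323)² = 0.134193 (the z-rotation phases have unit modulus)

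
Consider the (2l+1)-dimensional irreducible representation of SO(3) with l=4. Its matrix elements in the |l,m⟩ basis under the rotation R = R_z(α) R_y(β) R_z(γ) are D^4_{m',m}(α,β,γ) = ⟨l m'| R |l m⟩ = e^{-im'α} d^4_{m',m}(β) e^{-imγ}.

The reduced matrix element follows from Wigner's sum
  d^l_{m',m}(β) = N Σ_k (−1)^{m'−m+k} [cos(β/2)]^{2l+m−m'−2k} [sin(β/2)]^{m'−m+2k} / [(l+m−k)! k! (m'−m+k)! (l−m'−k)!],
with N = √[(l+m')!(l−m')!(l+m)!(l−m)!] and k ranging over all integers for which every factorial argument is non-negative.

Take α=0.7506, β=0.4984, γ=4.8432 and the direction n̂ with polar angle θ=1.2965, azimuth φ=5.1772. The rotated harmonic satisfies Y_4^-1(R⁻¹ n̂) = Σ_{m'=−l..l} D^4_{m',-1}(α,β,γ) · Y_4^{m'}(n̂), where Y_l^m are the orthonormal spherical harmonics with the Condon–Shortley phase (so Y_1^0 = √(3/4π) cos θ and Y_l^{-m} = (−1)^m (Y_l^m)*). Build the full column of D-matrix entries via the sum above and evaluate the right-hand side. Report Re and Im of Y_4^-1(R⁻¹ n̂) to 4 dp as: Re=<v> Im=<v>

Re=-0.1296 Im=-0.0725

Need the full column D^4_{m',-1} for m'=−4..4 at α=0.7506, β=0.4984, γ=4.8432.
cos(β/2)=0.969110, sin(β/2)=0.246629
d^4_{-4,-1}: single k=3 term ⇒ +0.095960;  D = +0.000804+0.095957i
d^4_{-3,-1}: k∈[2..3] ⇒ +0.399941 -0.043170 = +0.356771;  D = +0.245524+0.258851i
d^4_{-2,-1}: k∈[1..3] ⇒ +0.840024 -0.272021 +0.011745 = +0.579748;  D = +0.578662+0.035467i
d^4_{-1,-1}: k∈[0..3] ⇒ +0.778009 -0.755818 +0.097901 -0.002114 = +0.117979;  D = +0.091037-0.075042i
d^4_{0,-1}: k∈[0..3] ⇒ -0.885463 +0.344083 -0.022285 +0.000241 = -0.563424;  D = -0.073492+0.558611i
d^4_{1,-1}: k∈[0..3] ⇒ +0.503879 -0.097901 +0.003170 -0.000014 = +0.409134;  D = -0.237651-0.333035i
d^4_{2,-1}: k∈[0..2] ⇒ -0.181347 +0.017617 -0.000228 = -0.163958;  D = +0.160677+0.032639i
d^4_{3,-1}: k∈[0..1] ⇒ +0.043170 -0.001678 = +0.041493;  D = -0.035369+0.021695i
d^4_{4,-1}: single k=0 term ⇒ -0.006215;  D = +0.001658-0.005990i
Y_4^{m'}(θ=1.2965,φ=5.1772) and Σ D·Y over m':
  (+0.0008+0.0960i)·(-0.1081-0.3643i)  (+0.2455+0.2589i)·(-0.2977-0.0531i)  (+0.5787+0.0355i)·(+0.0902-0.1208i)  (+0.0910-0.0750i)·(-0.1375-0.2742i)  (-0.0735+0.5586i)·(+0.1044+0.0000i)  (-0.2377-0.3330i)·(+0.1375-0.2742i)  (+0.1607+0.0326i)·(+0.0902+0.1208i)  (-0.0354+0.0217i)·(+0.2977-0.0531i)  (+0.0017-0.0060i)·(-0.1081+0.3643i)
Y_4^-1(R⁻¹ n̂) = -0.129602-0.072466i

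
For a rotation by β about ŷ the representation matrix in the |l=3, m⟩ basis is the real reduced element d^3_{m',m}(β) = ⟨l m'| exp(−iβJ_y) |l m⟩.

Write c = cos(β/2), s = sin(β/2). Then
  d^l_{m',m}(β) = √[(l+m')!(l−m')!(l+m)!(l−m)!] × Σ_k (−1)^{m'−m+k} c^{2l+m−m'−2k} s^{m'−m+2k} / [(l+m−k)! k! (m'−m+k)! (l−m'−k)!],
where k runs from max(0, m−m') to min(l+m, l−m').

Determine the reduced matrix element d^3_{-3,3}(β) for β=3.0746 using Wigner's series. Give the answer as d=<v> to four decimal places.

d^3_{-3,3}(β=3.0746) via Wigner's sum:
Half-angle: c=0.033490, s=0.999439. N=√(1·720·720·1)=720.000000
The bounds max(0,m−m')=6 and min(l+m,l−m')=6 give 1 term
  k=6: (−1)^0·720.0000/(720)·0.0335^0·0.9994^6 = +0.996639
d^3_{-3,3}(3.0746) = +0.996639

d=0.9966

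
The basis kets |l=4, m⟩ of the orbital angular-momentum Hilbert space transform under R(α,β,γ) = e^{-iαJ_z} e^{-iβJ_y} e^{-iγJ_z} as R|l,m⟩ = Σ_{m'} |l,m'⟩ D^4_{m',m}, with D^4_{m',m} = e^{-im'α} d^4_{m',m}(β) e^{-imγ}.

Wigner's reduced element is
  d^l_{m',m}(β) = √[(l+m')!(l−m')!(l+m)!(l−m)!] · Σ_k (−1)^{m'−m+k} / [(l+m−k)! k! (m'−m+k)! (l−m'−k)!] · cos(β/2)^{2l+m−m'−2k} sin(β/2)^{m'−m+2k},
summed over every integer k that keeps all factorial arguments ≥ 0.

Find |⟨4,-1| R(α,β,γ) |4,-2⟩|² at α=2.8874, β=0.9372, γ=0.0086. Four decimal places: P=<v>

D^4_{-1,-2}(2.8874,0.9372,0.0086) = e^{-i·-1·2.8874}·d^4_{-1,-2}(0.9372)·e^{-i·-2·0.0086}. Compute d first:
Half-angle: c=0.892201, s=0.451638. N=√(6·120·2·720)=1018.233765
Admissible k: 0..2 (factorial args all ≥0)
  k=0: (−1)^1·1018.2338/(240)·0.8922^7·0.4516^1 = -0.862317
  k=1: (−1)^2·1018.2338/(48)·0.8922^5·0.4516^3 = +1.104819
  k=2: (−1)^3·1018.2338/(72)·0.8922^3·0.4516^5 = -0.188736
d^4_{-1,-2}(0.9372) = -0.862317 +1.104819 -0.188736 = +0.053767
|D^4_{-1,-2}|² = |d^4_{-1,-2}(β)|² = (+0.053767)² = 0.002891 (the z-rotation phases have unit modulus)

P=0.0029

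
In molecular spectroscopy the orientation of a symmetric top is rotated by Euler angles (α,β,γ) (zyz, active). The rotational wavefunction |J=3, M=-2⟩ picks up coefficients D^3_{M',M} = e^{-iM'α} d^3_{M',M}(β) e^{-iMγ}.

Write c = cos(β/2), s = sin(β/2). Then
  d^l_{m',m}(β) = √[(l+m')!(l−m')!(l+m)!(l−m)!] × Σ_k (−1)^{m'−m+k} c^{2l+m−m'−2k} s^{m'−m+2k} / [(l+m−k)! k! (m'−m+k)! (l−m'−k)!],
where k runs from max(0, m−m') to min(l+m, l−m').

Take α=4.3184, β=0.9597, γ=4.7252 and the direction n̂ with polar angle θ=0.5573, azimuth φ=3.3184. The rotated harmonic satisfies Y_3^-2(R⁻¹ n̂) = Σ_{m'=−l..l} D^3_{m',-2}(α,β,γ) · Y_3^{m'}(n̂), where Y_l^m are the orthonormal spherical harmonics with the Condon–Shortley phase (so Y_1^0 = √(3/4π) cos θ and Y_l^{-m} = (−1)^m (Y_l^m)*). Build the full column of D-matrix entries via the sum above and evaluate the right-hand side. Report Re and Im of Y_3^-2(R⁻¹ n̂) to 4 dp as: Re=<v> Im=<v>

Need the full column D^3_{m',-2} for m'=−3..3 at α=4.3184, β=0.9597, γ=4.7252.
cos(β/2)=0.887064, sin(β/2)=0.461646
d^3_{-3,-2}: single k=1 term ⇒ +0.621098;  D = -0.568514-0.250109i
d^3_{-2,-2}: k∈[0..1] ⇒ +0.487226 -0.659794 = -0.172569;  D = -0.124803+0.119181i
d^3_{-1,-2}: k∈[0..1] ⇒ -0.801834 +0.434333 = -0.367501;  D = -0.132334-0.342848i
d^3_{0,-2}: k∈[0..1] ⇒ +0.722768 -0.195753 = +0.527016;  D = -0.526843-0.013502i
d^3_{1,-2}: k∈[0..1] ⇒ -0.434333 +0.058817 = -0.375516;  D = -0.152987+0.342939i
d^3_{2,-2}: k∈[0..1] ⇒ +0.178697 -0.009680 = +0.169017;  D = +0.116096+0.122836i
d^3_{3,-2}: single k=0 term ⇒ -0.045559;  D = +0.042587-0.016186i
Y_3^{m'}(θ=0.5573,φ=3.3184) and Σ D·Y over m':
  (-0.5685-0.2501i)·(-0.0532+0.0312i)  (-0.1248+0.1192i)·(+0.2276-0.0840i)  (-0.1323-0.3428i)·(-0.4377+0.0782i)  (-0.5268-0.0135i)·(+0.1905+0.0000i)  (-0.1530+0.3429i)·(+0.4377+0.0782i)  (+0.1161+0.1228i)·(+0.2276+0.0840i)  (+0.0426-0.0162i)·(+0.0532+0.0312i)
Y_3^-2(R⁻¹ n̂) = -0.070819+0.346650i

Re=-0.0708 Im=0.3466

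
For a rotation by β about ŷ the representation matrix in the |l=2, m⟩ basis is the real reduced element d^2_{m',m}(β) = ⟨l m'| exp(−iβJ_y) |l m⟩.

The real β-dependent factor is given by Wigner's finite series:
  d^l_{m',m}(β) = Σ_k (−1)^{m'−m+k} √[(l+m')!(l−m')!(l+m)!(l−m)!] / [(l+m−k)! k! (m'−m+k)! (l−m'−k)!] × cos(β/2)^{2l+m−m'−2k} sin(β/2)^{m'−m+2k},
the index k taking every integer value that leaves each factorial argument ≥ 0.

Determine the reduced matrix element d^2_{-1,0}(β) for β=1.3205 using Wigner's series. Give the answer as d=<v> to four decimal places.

d=0.2939

d^2_{-1,0}(β=1.3205) via Wigner's sum:
With c≡cos(β/2)=0.789839 and s≡sin(β/2)=0.613314, N=[1·6·2·2]^{1/2}=4.898979
Admissible k: 1..2 (factorial args all ≥0)
  k=1: (−1)^0·4.8990/(2)·0.7898^3·0.6133^1 = +0.740243
  k=2: (−1)^1·4.8990/(2)·0.7898^1·0.6133^3 = -0.446338
d^2_{-1,0}(1.3205) = +0.740243 -0.446338 = +0.293905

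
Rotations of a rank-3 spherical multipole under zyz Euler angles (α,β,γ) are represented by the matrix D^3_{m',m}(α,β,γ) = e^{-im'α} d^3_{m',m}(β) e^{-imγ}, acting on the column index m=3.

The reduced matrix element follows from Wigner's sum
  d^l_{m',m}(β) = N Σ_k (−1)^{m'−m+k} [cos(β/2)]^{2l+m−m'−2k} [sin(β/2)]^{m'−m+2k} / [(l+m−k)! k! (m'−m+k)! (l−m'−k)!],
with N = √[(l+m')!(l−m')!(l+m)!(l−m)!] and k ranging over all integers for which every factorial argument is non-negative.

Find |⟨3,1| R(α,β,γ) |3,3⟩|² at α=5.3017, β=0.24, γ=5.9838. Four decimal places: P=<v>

D^3_{1,3}(5.3017,0.24,5.9838) = e^{-i·1·5.3017}·d^3_{1,3}(0.24)·e^{-i·3·5.9838}. Compute d first:
Half-angle: c=0.992809, s=0.119712. N=√(24·2·720·1)=185.903201
k∈{2} keeps every argument non-negative
  k=2: (−1)^0·185.9032/(48)·0.9928^4·0.1197^2 = +0.053924
d^3_{1,3}(0.24) = +0.053924
|D^3_{1,3}|² = |d^3_{1,3}(β)|² = (+0.053924)² = 0.002908 (the z-rotation phases have unit modulus)

P=0.0029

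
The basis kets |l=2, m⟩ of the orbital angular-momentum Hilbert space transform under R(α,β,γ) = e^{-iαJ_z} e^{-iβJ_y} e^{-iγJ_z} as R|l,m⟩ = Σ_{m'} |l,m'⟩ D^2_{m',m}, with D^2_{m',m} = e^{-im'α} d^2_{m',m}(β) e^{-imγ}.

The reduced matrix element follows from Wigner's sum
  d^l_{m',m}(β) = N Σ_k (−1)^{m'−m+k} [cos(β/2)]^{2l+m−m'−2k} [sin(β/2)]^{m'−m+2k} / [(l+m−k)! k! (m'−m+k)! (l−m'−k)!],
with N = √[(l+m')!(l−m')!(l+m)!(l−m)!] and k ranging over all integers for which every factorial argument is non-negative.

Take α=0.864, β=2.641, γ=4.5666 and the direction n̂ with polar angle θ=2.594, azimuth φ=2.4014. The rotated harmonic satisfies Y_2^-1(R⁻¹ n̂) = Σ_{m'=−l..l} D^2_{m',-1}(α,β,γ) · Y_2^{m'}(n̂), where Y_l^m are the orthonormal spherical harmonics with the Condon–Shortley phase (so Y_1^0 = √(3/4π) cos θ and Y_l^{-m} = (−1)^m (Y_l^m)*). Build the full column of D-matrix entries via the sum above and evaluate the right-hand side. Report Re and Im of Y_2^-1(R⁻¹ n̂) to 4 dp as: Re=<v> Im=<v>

Need the full column D^2_{m',-1} for m'=−2..2 at α=0.864, β=2.641, γ=4.5666.
cos(β/2)=0.247691, sin(β/2)=0.968839
d^2_{-2,-1}: single k=1 term ⇒ +0.029445;  D = +0.029443+0.000336i
d^2_{-1,-1}: k∈[0..1] ⇒ +0.003764 -0.172761 = -0.168997;  D = -0.111206+0.127252i
d^2_{0,-1}: k∈[0..1] ⇒ -0.036063 +0.551748 = +0.515685;  D = -0.074915-0.510215i
d^2_{1,-1}: k∈[0..1] ⇒ +0.172761 -0.881062 = -0.708301;  D = +0.599733+0.376844i
d^2_{2,-1}: single k=0 term ⇒ -0.450500;  D = +0.429979-0.134419i
Y_2^{m'}(θ=2.594,φ=2.4014) and Σ D·Y over m':
  (+0.0294+0.0003i)·(+0.0095+0.1043i)  (-0.1112+0.1273i)·(+0.2535+0.2316i)  (-0.0749-0.5102i)·(+0.3743+0.0000i)  (+0.5997+0.3768i)·(-0.2535+0.2316i)  (+0.4300-0.1344i)·(+0.0095-0.1043i)
Y_2^-1(R⁻¹ n̂) = -0.334757-0.184154i

Re=-0.3348 Im=-0.1842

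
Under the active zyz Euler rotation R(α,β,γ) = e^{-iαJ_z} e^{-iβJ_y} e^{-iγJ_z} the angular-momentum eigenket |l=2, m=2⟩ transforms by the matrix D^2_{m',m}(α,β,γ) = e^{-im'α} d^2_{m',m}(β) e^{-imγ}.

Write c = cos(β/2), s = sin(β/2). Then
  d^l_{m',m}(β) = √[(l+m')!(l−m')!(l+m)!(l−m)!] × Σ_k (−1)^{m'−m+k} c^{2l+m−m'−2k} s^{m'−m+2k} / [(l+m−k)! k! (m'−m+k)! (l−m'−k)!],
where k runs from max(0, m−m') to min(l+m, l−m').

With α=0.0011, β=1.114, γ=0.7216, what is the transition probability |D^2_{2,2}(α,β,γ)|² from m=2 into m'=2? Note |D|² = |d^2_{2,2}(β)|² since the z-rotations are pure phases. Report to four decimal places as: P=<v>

First d^2_{2,2}(β=1.114), then the phase factors e^{-i(2)α} and e^{-i(2)γ}:
c=cos(1.114/2)=0.848845, s=sin(1.114/2)=0.528642; N=√[24·1·24·1]=24.000000
Admissible k: 0..0 (factorial args all ≥0)
  k=0: (−1)^0·24.0000/(24)·0.8488^4·0.5286^0 = +0.519174
d^2_{2,2}(1.114) = +0.519174
|D^2_{2,2}|² = |d^2_{2,2}(β)|² = (+0.519174)² = 0.269542 (the z-rotation phases have unit modulus)

P=0.2695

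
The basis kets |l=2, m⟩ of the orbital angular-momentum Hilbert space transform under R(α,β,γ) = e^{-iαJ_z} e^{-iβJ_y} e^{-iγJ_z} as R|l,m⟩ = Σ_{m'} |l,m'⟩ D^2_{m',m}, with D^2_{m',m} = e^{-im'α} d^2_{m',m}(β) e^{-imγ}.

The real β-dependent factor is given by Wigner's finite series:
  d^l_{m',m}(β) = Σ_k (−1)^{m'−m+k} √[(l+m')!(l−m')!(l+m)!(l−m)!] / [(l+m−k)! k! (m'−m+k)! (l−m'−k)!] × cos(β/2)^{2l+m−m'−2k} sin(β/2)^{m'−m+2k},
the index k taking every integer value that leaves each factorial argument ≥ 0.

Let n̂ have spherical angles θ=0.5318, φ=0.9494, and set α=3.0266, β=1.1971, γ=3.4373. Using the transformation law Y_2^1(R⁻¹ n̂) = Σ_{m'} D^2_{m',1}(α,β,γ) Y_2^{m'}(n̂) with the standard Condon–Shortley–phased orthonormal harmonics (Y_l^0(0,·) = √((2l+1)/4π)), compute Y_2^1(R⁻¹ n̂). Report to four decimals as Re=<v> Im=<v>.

Re=-0.0650 Im=-0.0109

Need the full column D^2_{m',1} for m'=−2..2 at α=3.0266, β=1.1971, γ=3.4373.
cos(β/2)=0.826153, sin(β/2)=0.563445
d^2_{-2,1}: single k=3 term ⇒ +0.295560;  D = -0.255652+0.148316i
d^2_{-1,1}: k∈[2..3] ⇒ +0.650049 -0.100787 = +0.549261;  D = +0.503586-0.219293i
d^2_{0,1}: k∈[1..2] ⇒ +0.778233 -0.361986 = +0.416247;  D = -0.398180+0.121301i
d^2_{1,1}: k∈[0..1] ⇒ +0.465847 -0.650049 = -0.184202;  D = -0.181203+0.033107i
d^2_{2,1}: single k=0 term ⇒ -0.635424;  D = +0.634053-0.041731i
Y_2^{m'}(θ=0.5318,φ=0.9494) and Σ D·Y over m':
  (-0.2557+0.1483i)·(-0.0320-0.0940i)  (+0.5036-0.2193i)·(+0.1966-0.2745i)  (-0.3982+0.1213i)·(+0.3875+0.0000i)  (-0.1812+0.0331i)·(-0.1966-0.2745i)  (+0.6341-0.0417i)·(-0.0320+0.0940i)
Y_2^1(R⁻¹ n̂) = -0.065034-0.010866i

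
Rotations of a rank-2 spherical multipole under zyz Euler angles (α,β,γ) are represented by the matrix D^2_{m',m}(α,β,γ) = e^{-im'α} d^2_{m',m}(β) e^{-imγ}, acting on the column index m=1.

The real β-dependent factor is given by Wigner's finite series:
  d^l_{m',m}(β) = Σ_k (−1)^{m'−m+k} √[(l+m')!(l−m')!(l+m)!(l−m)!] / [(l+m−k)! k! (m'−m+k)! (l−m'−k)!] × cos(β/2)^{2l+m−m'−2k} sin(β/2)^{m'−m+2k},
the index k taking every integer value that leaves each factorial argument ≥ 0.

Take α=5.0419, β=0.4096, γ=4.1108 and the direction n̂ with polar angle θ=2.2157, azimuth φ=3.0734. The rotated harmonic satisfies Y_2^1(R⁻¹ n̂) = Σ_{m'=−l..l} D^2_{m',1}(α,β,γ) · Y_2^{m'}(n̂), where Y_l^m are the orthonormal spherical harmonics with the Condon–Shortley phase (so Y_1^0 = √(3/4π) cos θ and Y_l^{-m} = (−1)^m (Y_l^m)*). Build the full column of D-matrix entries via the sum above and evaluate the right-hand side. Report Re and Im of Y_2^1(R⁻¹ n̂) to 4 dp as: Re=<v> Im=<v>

Need the full column D^2_{m',1} for m'=−2..2 at α=5.0419, β=0.4096, γ=4.1108.
cos(β/2)=0.979102, sin(β/2)=0.203371
d^2_{-2,1}: single k=3 term ⇒ +0.016471;  D = +0.015685-0.005028i
d^2_{-1,1}: k∈[2..3] ⇒ +0.118948 -0.001711 = +0.117237;  D = +0.069985+0.094057i
d^2_{0,1}: k∈[1..2] ⇒ +0.467572 -0.020173 = +0.447399;  D = -0.253207+0.368853i
d^2_{1,1}: k∈[0..1] ⇒ +0.918991 -0.118948 = +0.800043;  D = -0.770613-0.214998i
d^2_{2,1}: single k=0 term ⇒ -0.381771;  D = +0.021914+0.381142i
Y_2^{m'}(θ=2.2157,φ=3.0734) and Σ D·Y over m':
  (+0.0157-0.0050i)·(+0.2444+0.0335i)  (+0.0700+0.0941i)·(+0.3703+0.0253i)  (-0.2532+0.3689i)·(+0.0265+0.0000i)  (-0.7706-0.2150i)·(-0.3703+0.0253i)  (+0.0219+0.3811i)·(+0.2444-0.0335i)
Y_2^1(R⁻¹ n̂) = +0.329731+0.198206i

Re=0.3297 Im=0.1982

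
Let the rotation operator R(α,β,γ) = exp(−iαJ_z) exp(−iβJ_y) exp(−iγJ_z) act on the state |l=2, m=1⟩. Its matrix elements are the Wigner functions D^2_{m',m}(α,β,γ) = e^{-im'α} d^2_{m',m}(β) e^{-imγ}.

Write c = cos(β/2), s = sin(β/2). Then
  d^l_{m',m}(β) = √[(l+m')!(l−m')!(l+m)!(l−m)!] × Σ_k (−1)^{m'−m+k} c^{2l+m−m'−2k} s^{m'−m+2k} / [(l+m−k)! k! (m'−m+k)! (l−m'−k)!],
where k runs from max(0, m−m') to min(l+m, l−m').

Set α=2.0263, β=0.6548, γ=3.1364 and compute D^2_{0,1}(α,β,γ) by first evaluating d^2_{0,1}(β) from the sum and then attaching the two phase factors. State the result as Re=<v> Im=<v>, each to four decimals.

Re=-0.5916 Im=-0.0031

D^2_{0,1}(2.0263,0.6548,3.1364) = e^{-i·0·2.0263}·d^2_{0,1}(0.6548)·e^{-i·1·3.1364}. Compute d first:
With c≡cos(β/2)=0.946882 and s≡sin(β/2)=0.321582, N=[2·2·6·1]^{1/2}=4.898979
k∈{1,2} keeps every argument non-negative
  k=1: (−1)^0·4.8990/(2)·0.9469^3·0.3216^1 = +0.668736
  k=2: (−1)^1·4.8990/(2)·0.9469^1·0.3216^3 = -0.077134
d^2_{0,1}(0.6548) = +0.668736 -0.077134 = +0.591602
D = (+1.000000+0.000000i)·(+0.591602)·(-0.999987-0.005193i) = -0.591594-0.003072i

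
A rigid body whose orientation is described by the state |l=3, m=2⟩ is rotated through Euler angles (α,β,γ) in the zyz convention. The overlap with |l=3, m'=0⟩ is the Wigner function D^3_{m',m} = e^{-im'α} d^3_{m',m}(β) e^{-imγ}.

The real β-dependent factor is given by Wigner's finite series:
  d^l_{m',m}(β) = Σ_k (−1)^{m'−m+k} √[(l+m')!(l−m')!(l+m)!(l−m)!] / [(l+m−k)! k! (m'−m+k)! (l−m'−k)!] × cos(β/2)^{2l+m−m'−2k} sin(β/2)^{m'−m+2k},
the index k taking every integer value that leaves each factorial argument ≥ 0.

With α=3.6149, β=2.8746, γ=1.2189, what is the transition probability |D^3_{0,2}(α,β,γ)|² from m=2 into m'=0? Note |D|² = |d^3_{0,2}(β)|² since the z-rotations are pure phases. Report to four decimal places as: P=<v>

P=0.0085

Split into d^3_{0,2}(β=2.8746) × two z-phases.
c=cos(2.8746/2)=0.133100, s=sin(2.8746/2)=0.991103; N=√[6·6·120·1]=65.726707
k∈{2,3} keeps every argument non-negative
  k=2: (−1)^0·65.7267/(12)·0.1331^4·0.9911^2 = +0.001689
  k=3: (−1)^1·65.7267/(12)·0.1331^2·0.9911^4 = -0.093625
d^3_{0,2}(2.8746) = +0.001689 -0.093625 = -0.091937
|D^3_{0,2}|² = |d^3_{0,2}(β)|² = (-0.091937)² = 0.008452 (the z-rotation phases have unit modulus)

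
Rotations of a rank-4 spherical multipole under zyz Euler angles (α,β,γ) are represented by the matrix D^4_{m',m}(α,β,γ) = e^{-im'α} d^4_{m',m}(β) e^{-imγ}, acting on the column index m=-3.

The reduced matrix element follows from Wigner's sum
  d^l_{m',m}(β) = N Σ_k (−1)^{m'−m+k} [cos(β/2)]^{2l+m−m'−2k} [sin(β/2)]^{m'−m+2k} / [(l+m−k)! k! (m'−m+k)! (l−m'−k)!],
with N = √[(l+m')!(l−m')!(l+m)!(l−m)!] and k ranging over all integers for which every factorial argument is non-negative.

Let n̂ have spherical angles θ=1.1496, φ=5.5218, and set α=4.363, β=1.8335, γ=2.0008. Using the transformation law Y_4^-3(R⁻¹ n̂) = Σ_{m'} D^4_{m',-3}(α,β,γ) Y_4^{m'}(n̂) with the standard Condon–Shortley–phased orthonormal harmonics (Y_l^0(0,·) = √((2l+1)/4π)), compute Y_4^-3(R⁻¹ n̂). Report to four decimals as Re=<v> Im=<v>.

Re=0.2686 Im=-0.0829

Need the full column D^4_{m',-3} for m'=−4..4 at α=4.363, β=1.8335, γ=2.0008.
cos(β/2)=0.608403, sin(β/2)=0.793629
d^4_{-4,-3}: single k=1 term ⇒ +0.069263;  D = -0.007435-0.068863i
d^4_{-3,-3}: k∈[0..1] ⇒ +0.018773 -0.223604 = -0.204831;  D = -0.198870-0.049056i
d^4_{-2,-3}: k∈[0..1] ⇒ -0.091626 +0.467727 = +0.376101;  D = -0.209633+0.312259i
d^4_{-1,-3}: k∈[0..1] ⇒ +0.253543 -0.719039 = -0.465496;  D = +0.274310+0.376086i
d^4_{0,-3}: k∈[0..1] ⇒ -0.493028 +0.838926 = +0.345898;  D = +0.332352-0.095852i
d^4_{1,-3}: k∈[0..1] ⇒ +0.719039 -0.734101 = -0.015062;  D = +0.001033-0.015027i
d^4_{2,-3}: k∈[0..1] ⇒ -0.795875 +0.451415 = -0.344460;  D = +0.314804+0.139826i
d^4_{3,-3}: k∈[0..1] ⇒ +0.647417 -0.157376 = +0.490041;  D = +0.340212-0.352697i
d^4_{4,-3}: single k=0 term ⇒ -0.341238;  D = -0.149662-0.306666i
Y_4^{m'}(θ=1.1496,φ=5.5218) and Σ D·Y over m':
  (-0.0074-0.0689i)·(-0.3055+0.0294i)  (-0.1989-0.0491i)·(-0.2545+0.2941i)  (-0.2096+0.3123i)·(+0.0023+0.0473i)  (+0.2743+0.3761i)·(-0.2338-0.2228i)  (+0.3324-0.0959i)·(-0.1097+0.0000i)  (+0.0010-0.0150i)·(+0.2338-0.2228i)  (+0.3148+0.1398i)·(+0.0023-0.0473i)  (+0.3402-0.3527i)·(+0.2545+0.2941i)  (-0.1497-0.3067i)·(-0.3055-0.0294i)
Y_4^-3(R⁻¹ n̂) = +0.268557-0.082884i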